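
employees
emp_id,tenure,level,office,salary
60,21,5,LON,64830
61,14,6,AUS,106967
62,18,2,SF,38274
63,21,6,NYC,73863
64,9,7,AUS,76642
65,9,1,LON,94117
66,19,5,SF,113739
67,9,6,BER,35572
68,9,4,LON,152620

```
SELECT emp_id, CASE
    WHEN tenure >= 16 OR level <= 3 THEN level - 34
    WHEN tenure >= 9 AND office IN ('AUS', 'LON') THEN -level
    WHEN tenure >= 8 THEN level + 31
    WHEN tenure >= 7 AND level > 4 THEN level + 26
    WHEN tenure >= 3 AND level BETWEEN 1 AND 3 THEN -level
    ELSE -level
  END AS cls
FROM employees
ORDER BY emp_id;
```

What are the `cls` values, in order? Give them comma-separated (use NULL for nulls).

emp_id=60: tenure >= 16 OR level <= 3 → -29
emp_id=61: tenure >= 9 AND office IN ('AUS', 'LON') → -6
emp_id=62: tenure >= 16 OR level <= 3 → -32
emp_id=63: tenure >= 16 OR level <= 3 → -28
emp_id=64: tenure >= 9 AND office IN ('AUS', 'LON') → -7
emp_id=65: tenure >= 16 OR level <= 3 → -33
emp_id=66: tenure >= 16 OR level <= 3 → -29
emp_id=67: tenure >= 8 → 37
emp_id=68: tenure >= 9 AND office IN ('AUS', 'LON') → -4

-29, -6, -32, -28, -7, -33, -29, 37, -4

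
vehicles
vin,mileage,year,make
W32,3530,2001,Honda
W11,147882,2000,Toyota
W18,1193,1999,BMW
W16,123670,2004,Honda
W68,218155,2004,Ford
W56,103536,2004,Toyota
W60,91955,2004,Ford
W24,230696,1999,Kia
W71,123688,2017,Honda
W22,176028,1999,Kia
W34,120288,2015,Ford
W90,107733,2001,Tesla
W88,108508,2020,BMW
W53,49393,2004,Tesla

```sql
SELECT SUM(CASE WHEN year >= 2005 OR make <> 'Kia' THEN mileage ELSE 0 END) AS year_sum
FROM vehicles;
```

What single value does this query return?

1199531

vin=W32: ✓ → 3530
vin=W11: ✓ → 147882
vin=W18: ✓ → 1193
vin=W16: ✓ → 123670
vin=W68: ✓ → 218155
vin=W56: ✓ → 103536
vin=W60: ✓ → 91955
vin=W24: ✗
vin=W71: ✓ → 123688
vin=W22: ✗
vin=W34: ✓ → 120288
vin=W90: ✓ → 107733
vin=W88: ✓ → 108508
vin=W53: ✓ → 49393
year_sum = 3530 + 147882 + 1193 + 123670 + 218155 + 103536 + 91955 + 123688 + 120288 + 107733 + 108508 + 49393 = 1199531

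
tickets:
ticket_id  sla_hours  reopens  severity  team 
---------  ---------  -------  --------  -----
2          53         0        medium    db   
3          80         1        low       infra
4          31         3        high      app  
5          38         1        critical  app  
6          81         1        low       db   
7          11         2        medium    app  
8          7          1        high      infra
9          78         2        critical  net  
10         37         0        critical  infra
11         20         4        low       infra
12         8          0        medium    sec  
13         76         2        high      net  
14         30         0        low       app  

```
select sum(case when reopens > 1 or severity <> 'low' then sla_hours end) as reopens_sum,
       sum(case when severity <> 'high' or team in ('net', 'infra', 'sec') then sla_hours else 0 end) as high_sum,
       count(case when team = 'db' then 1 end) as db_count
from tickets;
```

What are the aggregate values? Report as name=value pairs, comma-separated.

[reopens_sum: reopens > 1 or severity <> 'low']
ticket_id=2: ✓ → 53
ticket_id=3: ✗
ticket_id=4: ✓ → 31
ticket_id=5: ✓ → 38
ticket_id=6: ✗
ticket_id=7: ✓ → 11
ticket_id=8: ✓ → 7
ticket_id=9: ✓ → 78
ticket_id=10: ✓ → 37
ticket_id=11: ✓ → 20
ticket_id=12: ✓ → 8
ticket_id=13: ✓ → 76
ticket_id=14: ✗
reopens_sum = 53 + 31 + 38 + 11 + 7 + 78 + 37 + 20 + 8 + 76 = 359
—
[high_sum: severity <> 'high' or team in ('net', 'infra', 'sec')]
ticket_id=2: ✓ → 53
ticket_id=3: ✓ → 80
ticket_id=4: ✗
ticket_id=5: ✓ → 38
ticket_id=6: ✓ → 81
ticket_id=7: ✓ → 11
ticket_id=8: ✓ → 7
ticket_id=9: ✓ → 78
ticket_id=10: ✓ → 37
ticket_id=11: ✓ → 20
ticket_id=12: ✓ → 8
ticket_id=13: ✓ → 76
ticket_id=14: ✓ → 30
high_sum = 53 + 80 + 38 + 81 + 11 + 7 + 78 + 37 + 20 + 8 + 76 + 30 = 519
—
[db_count: team = 'db']
ticket_id=2: ✓ → 1
ticket_id=3: ✗
ticket_id=4: ✗
ticket_id=5: ✗
ticket_id=6: ✓ → 1
ticket_id=7: ✗
ticket_id=8: ✗
ticket_id=9: ✗
ticket_id=10: ✗
ticket_id=11: ✗
ticket_id=12: ✗
ticket_id=13: ✗
ticket_id=14: ✗
db_count = COUNT(1, 1) = 2

reopens_sum=359, high_sum=519, db_count=2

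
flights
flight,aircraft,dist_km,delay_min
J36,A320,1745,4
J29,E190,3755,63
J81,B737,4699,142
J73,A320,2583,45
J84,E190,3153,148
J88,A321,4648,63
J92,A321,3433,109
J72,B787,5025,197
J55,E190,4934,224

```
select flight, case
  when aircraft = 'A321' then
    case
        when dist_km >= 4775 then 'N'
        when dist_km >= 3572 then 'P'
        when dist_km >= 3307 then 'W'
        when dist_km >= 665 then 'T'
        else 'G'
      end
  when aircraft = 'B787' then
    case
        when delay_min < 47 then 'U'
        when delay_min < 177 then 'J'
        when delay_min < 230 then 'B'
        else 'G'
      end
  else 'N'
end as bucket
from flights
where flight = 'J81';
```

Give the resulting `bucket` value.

N

flight = J81: aircraft=B737, dist_km=4699, delay_min=142.
aircraft='B737' → outer ELSE → N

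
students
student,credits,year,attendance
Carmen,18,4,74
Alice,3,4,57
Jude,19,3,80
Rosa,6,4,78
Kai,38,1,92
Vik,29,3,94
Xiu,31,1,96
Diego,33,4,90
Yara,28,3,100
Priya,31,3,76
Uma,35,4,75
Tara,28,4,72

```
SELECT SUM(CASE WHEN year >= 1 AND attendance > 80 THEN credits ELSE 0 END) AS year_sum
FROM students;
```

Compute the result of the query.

student=Carmen: ✗
student=Alice: ✗
student=Jude: ✗
student=Rosa: ✗
student=Kai: ✓ → 38
student=Vik: ✓ → 29
student=Xiu: ✓ → 31
student=Diego: ✓ → 33
student=Yara: ✓ → 28
student=Priya: ✗
student=Uma: ✗
student=Tara: ✗
year_sum = 38 + 29 + 31 + 33 + 28 = 159

159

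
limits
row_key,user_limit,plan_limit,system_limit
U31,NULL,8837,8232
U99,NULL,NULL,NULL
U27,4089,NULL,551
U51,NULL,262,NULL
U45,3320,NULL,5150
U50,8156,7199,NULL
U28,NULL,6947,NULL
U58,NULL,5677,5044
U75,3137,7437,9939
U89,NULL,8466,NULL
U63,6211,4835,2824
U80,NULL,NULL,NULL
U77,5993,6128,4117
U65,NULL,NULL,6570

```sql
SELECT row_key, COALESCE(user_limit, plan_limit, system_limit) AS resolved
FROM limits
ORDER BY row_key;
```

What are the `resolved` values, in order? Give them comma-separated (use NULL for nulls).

row_key=U27: user_limit=4089 → 4089
row_key=U28: user_limit=NULL, plan_limit=6947 → 6947
row_key=U31: user_limit=NULL, plan_limit=8837 → 8837
row_key=U45: user_limit=3320 → 3320
row_key=U50: user_limit=8156 → 8156
row_key=U51: user_limit=NULL, plan_limit=262 → 262
row_key=U58: user_limit=NULL, plan_limit=5677 → 5677
row_key=U63: user_limit=6211 → 6211
row_key=U65: user_limit=NULL, plan_limit=NULL, system_limit=6570 → 6570
row_key=U75: user_limit=3137 → 3137
row_key=U77: user_limit=5993 → 5993
row_key=U80: user_limit=NULL, plan_limit=NULL, system_limit=NULL (all NULL) → NULL
row_key=U89: user_limit=NULL, plan_limit=8466 → 8466
row_key=U99: user_limit=NULL, plan_limit=NULL, system_limit=NULL (all NULL) → NULL

4089, 6947, 8837, 3320, 8156, 262, 5677, 6211, 6570, 3137, 5993, NULL, 8466, NULL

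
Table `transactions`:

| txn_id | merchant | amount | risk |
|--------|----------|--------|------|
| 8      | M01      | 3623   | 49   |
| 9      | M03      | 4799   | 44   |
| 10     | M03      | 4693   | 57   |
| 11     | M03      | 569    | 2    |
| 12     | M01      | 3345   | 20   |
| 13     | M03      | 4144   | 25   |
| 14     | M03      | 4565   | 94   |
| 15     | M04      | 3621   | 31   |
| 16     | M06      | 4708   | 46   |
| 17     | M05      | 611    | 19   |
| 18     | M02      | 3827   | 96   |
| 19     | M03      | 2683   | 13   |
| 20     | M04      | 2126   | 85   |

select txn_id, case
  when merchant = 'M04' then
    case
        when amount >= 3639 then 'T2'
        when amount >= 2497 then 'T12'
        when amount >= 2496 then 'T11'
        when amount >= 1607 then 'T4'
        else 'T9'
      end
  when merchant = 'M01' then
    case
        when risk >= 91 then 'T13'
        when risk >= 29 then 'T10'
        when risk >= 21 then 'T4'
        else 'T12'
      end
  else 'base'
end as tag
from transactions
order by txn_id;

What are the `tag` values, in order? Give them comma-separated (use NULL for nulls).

T10, base, base, base, T12, base, base, T12, base, base, base, base, T4

txn_id=8: merchant='M01' → inner[risk >= 29] → T10
txn_id=9: merchant='M03' → outer ELSE → base
txn_id=10: merchant='M03' → outer ELSE → base
txn_id=11: merchant='M03' → outer ELSE → base
txn_id=12: merchant='M01' → inner[ELSE] → T12
txn_id=13: merchant='M03' → outer ELSE → base
txn_id=14: merchant='M03' → outer ELSE → base
txn_id=15: merchant='M04' → inner[amount >= 2497] → T12
txn_id=16: merchant='M06' → outer ELSE → base
txn_id=17: merchant='M05' → outer ELSE → base
txn_id=18: merchant='M02' → outer ELSE → base
txn_id=19: merchant='M03' → outer ELSE → base
txn_id=20: merchant='M04' → inner[amount >= 1607] → T4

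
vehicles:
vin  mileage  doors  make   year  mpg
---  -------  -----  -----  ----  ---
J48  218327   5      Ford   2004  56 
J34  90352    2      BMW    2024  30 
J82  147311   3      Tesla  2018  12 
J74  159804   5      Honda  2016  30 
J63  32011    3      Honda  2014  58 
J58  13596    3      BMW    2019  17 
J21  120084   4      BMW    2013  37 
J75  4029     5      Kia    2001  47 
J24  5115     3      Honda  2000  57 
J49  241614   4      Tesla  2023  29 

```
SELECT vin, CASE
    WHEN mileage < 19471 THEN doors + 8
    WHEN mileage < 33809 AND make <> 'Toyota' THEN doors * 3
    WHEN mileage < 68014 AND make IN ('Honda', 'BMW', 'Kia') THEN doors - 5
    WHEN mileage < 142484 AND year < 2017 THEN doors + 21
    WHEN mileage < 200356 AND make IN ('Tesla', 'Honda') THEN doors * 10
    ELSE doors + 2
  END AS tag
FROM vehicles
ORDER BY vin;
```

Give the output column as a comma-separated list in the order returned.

vin=J21: mileage < 142484 AND year < 2017 → 25
vin=J24: mileage < 19471 → 11
vin=J34: ELSE → 4
vin=J48: ELSE → 7
vin=J49: ELSE → 6
vin=J58: mileage < 19471 → 11
vin=J63: mileage < 33809 AND make <> 'Toyota' → 9
vin=J74: mileage < 200356 AND make IN ('Tesla', 'Honda') → 50
vin=J75: mileage < 19471 → 13
vin=J82: mileage < 200356 AND make IN ('Tesla', 'Honda') → 30

25, 11, 4, 7, 6, 11, 9, 50, 13, 30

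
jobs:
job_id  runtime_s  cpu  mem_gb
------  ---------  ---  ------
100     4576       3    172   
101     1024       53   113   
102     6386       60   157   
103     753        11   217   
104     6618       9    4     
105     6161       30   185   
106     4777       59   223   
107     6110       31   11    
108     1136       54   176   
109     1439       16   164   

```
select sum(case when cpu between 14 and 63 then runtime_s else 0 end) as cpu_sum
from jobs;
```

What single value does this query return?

job_id=100: ✗
job_id=101: ✓ → 1024
job_id=102: ✓ → 6386
job_id=103: ✗
job_id=104: ✗
job_id=105: ✓ → 6161
job_id=106: ✓ → 4777
job_id=107: ✓ → 6110
job_id=108: ✓ → 1136
job_id=109: ✓ → 1439
cpu_sum = 1024 + 6386 + 6161 + 4777 + 6110 + 1136 + 1439 = 27033

27033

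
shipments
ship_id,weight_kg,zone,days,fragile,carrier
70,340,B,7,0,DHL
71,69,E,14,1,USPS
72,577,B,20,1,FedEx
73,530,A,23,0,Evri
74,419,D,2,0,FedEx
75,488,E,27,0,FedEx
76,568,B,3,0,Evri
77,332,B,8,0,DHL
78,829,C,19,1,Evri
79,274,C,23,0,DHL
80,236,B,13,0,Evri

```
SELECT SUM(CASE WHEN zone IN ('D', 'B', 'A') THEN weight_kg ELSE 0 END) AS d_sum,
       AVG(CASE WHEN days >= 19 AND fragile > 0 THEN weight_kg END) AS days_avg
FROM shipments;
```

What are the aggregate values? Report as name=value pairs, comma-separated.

d_sum=3002, days_avg=703

[d_sum: zone IN ('D', 'B', 'A')]
ship_id=70: ✓ → 340
ship_id=71: ✗
ship_id=72: ✓ → 577
ship_id=73: ✓ → 530
ship_id=74: ✓ → 419
ship_id=75: ✗
ship_id=76: ✓ → 568
ship_id=77: ✓ → 332
ship_id=78: ✗
ship_id=79: ✗
ship_id=80: ✓ → 236
d_sum = 340 + 577 + 530 + 419 + 568 + 332 + 236 = 3002
—
[days_avg: days >= 19 AND fragile > 0]
ship_id=70: ✗
ship_id=71: ✗
ship_id=72: ✓ → 577
ship_id=73: ✗
ship_id=74: ✗
ship_id=75: ✗
ship_id=76: ✗
ship_id=77: ✗
ship_id=78: ✓ → 829
ship_id=79: ✗
ship_id=80: ✗
days_avg = (577 + 829) / 2 = 703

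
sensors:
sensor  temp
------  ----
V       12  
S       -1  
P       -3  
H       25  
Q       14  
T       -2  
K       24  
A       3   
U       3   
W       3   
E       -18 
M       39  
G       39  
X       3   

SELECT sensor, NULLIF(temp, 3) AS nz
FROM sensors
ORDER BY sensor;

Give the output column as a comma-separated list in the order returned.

sensor=A: temp=3 vs 3: equal → NULL
sensor=E: temp=-18 vs 3: differ → -18
sensor=G: temp=39 vs 3: differ → 39
sensor=H: temp=25 vs 3: differ → 25
sensor=K: temp=24 vs 3: differ → 24
sensor=M: temp=39 vs 3: differ → 39
sensor=P: temp=-3 vs 3: differ → -3
sensor=Q: temp=14 vs 3: differ → 14
sensor=S: temp=-1 vs 3: differ → -1
sensor=T: temp=-2 vs 3: differ → -2
sensor=U: temp=3 vs 3: equal → NULL
sensor=V: temp=12 vs 3: differ → 12
sensor=W: temp=3 vs 3: equal → NULL
sensor=X: temp=3 vs 3: equal → NULL

NULL, -18, 39, 25, 24, 39, -3, 14, -1, -2, NULL, 12, NULL, NULL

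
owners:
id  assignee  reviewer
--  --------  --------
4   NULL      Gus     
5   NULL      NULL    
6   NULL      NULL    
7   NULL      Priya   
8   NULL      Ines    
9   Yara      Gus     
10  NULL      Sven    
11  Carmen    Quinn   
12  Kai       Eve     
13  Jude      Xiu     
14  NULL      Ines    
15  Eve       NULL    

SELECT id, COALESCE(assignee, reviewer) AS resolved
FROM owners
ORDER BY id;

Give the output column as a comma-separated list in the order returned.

Gus, NULL, NULL, Priya, Ines, Yara, Sven, Carmen, Kai, Jude, Ines, Eve

id=4: assignee=NULL, reviewer=Gus → Gus
id=5: assignee=NULL, reviewer=NULL (all NULL) → NULL
id=6: assignee=NULL, reviewer=NULL (all NULL) → NULL
id=7: assignee=NULL, reviewer=Priya → Priya
id=8: assignee=NULL, reviewer=Ines → Ines
id=9: assignee=Yara → Yara
id=10: assignee=NULL, reviewer=Sven → Sven
id=11: assignee=Carmen → Carmen
id=12: assignee=Kai → Kai
id=13: assignee=Jude → Jude
id=14: assignee=NULL, reviewer=Ines → Ines
id=15: assignee=Eve → Eve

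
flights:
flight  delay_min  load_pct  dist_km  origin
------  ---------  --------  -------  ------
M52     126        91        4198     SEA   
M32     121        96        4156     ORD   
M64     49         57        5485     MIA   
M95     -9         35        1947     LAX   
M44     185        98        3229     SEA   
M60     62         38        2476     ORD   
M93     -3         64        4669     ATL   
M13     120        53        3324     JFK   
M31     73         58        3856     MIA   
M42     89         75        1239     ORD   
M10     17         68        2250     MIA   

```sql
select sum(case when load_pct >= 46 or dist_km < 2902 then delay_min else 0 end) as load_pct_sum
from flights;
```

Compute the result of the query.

flight=M52: ✓ → 126
flight=M32: ✓ → 121
flight=M64: ✓ → 49
flight=M95: ✓ → -9
flight=M44: ✓ → 185
flight=M60: ✓ → 62
flight=M93: ✓ → -3
flight=M13: ✓ → 120
flight=M31: ✓ → 73
flight=M42: ✓ → 89
flight=M10: ✓ → 17
load_pct_sum = 126 + 121 + 49 + -9 + 185 + 62 + -3 + 120 + 73 + 89 + 17 = 830

830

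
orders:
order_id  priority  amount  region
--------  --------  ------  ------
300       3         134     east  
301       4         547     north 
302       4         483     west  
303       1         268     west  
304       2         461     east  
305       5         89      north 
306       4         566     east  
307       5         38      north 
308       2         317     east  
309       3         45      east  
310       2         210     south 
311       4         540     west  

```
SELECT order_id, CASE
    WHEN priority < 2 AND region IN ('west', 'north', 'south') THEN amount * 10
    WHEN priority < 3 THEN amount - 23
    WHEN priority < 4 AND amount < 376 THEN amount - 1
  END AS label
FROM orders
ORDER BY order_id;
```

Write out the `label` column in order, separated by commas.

order_id=300: priority < 4 AND amount < 376 → 133
order_id=301: (no match → NULL) → NULL
order_id=302: (no match → NULL) → NULL
order_id=303: priority < 2 AND region IN ('west', 'north', 'south') → 2680
order_id=304: priority < 3 → 438
order_id=305: (no match → NULL) → NULL
order_id=306: (no match → NULL) → NULL
order_id=307: (no match → NULL) → NULL
order_id=308: priority < 3 → 294
order_id=309: priority < 4 AND amount < 376 → 44
order_id=310: priority < 3 → 187
order_id=311: (no match → NULL) → NULL

133, NULL, NULL, 2680, 438, NULL, NULL, NULL, 294, 44, 187, NULL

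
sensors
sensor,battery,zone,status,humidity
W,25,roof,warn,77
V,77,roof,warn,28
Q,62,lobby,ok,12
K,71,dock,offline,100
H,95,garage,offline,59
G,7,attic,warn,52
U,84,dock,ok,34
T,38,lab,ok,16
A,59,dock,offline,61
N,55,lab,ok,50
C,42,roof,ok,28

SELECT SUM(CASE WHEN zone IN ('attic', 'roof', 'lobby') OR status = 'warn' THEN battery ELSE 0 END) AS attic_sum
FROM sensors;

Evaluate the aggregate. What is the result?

sensor=W: ✓ → 25
sensor=V: ✓ → 77
sensor=Q: ✓ → 62
sensor=K: ✗
sensor=H: ✗
sensor=G: ✓ → 7
sensor=U: ✗
sensor=T: ✗
sensor=A: ✗
sensor=N: ✗
sensor=C: ✓ → 42
attic_sum = 25 + 77 + 62 + 7 + 42 = 213

213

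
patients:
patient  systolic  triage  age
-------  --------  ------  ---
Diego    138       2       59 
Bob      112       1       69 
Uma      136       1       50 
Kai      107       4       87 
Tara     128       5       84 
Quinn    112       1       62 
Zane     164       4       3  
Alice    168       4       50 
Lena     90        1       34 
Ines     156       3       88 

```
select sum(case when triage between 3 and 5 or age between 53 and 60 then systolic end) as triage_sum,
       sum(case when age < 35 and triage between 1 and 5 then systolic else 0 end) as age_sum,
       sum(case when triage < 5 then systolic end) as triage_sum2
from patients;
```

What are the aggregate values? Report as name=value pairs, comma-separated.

triage_sum=861, age_sum=254, triage_sum2=1183

[triage_sum: triage between 3 and 5 or age between 53 and 60]
patient=Diego: ✓ → 138
patient=Bob: ✗
patient=Uma: ✗
patient=Kai: ✓ → 107
patient=Tara: ✓ → 128
patient=Quinn: ✗
patient=Zane: ✓ → 164
patient=Alice: ✓ → 168
patient=Lena: ✗
patient=Ines: ✓ → 156
triage_sum = 138 + 107 + 128 + 164 + 168 + 156 = 861
—
[age_sum: age < 35 and triage between 1 and 5]
patient=Diego: ✗
patient=Bob: ✗
patient=Uma: ✗
patient=Kai: ✗
patient=Tara: ✗
patient=Quinn: ✗
patient=Zane: ✓ → 164
patient=Alice: ✗
patient=Lena: ✓ → 90
patient=Ines: ✗
age_sum = 164 + 90 = 254
—
[triage_sum2: triage < 5]
patient=Diego: ✓ → 138
patient=Bob: ✓ → 112
patient=Uma: ✓ → 136
patient=Kai: ✓ → 107
patient=Tara: ✗
patient=Quinn: ✓ → 112
patient=Zane: ✓ → 164
patient=Alice: ✓ → 168
patient=Lena: ✓ → 90
patient=Ines: ✓ → 156
triage_sum2 = 138 + 112 + 136 + 107 + 112 + 164 + 168 + 90 + 156 = 1183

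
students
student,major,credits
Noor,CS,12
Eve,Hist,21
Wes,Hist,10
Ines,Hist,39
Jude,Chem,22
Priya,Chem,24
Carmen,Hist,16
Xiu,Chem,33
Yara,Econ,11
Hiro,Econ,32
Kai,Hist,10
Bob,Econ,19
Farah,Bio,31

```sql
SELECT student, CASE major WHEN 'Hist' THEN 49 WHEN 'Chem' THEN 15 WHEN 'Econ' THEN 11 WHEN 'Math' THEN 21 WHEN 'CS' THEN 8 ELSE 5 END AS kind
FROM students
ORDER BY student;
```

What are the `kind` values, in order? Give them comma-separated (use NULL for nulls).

11, 49, 49, 5, 11, 49, 15, 49, 8, 15, 49, 15, 11

student=Bob: major='Econ' → 11
student=Carmen: major='Hist' → 49
student=Eve: major='Hist' → 49
student=Farah: ELSE → 5
student=Hiro: major='Econ' → 11
student=Ines: major='Hist' → 49
student=Jude: major='Chem' → 15
student=Kai: major='Hist' → 49
student=Noor: major='CS' → 8
student=Priya: major='Chem' → 15
student=Wes: major='Hist' → 49
student=Xiu: major='Chem' → 15
student=Yara: major='Econ' → 11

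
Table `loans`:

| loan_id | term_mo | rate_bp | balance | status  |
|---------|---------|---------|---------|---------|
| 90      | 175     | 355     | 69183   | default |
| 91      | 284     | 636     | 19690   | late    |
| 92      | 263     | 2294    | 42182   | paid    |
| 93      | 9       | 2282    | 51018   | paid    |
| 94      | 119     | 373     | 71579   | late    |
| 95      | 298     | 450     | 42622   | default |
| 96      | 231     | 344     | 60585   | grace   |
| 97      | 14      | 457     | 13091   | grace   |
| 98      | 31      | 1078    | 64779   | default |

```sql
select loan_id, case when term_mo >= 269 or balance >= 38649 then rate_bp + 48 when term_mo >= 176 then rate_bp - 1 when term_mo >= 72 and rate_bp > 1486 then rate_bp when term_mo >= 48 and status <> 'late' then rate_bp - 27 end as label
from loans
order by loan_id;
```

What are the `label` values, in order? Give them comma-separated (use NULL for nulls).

loan_id=90: term_mo >= 269 or balance >= 38649 → 403
loan_id=91: term_mo >= 269 or balance >= 38649 → 684
loan_id=92: term_mo >= 269 or balance >= 38649 → 2342
loan_id=93: term_mo >= 269 or balance >= 38649 → 2330
loan_id=94: term_mo >= 269 or balance >= 38649 → 421
loan_id=95: term_mo >= 269 or balance >= 38649 → 498
loan_id=96: term_mo >= 269 or balance >= 38649 → 392
loan_id=97: (no match → NULL) → NULL
loan_id=98: term_mo >= 269 or balance >= 38649 → 1126

403, 684, 2342, 2330, 421, 498, 392, NULL, 1126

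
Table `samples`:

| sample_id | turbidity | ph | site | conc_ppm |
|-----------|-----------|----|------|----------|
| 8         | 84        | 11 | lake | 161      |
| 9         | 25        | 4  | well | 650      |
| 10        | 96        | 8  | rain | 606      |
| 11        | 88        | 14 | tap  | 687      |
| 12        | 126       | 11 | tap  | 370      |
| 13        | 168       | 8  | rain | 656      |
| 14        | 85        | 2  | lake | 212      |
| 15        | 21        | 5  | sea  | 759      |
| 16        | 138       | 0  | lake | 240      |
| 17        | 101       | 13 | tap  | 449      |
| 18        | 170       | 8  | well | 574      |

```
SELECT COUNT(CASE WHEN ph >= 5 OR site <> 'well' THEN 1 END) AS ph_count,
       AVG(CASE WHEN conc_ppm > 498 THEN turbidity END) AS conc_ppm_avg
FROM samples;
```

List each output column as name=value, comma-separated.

ph_count=10, conc_ppm_avg=94.6666666667

[ph_count: ph >= 5 OR site <> 'well']
sample_id=8: ✓ → 1
sample_id=9: ✗
sample_id=10: ✓ → 1
sample_id=11: ✓ → 1
sample_id=12: ✓ → 1
sample_id=13: ✓ → 1
sample_id=14: ✓ → 1
sample_id=15: ✓ → 1
sample_id=16: ✓ → 1
sample_id=17: ✓ → 1
sample_id=18: ✓ → 1
ph_count = COUNT(1, 1, 1, 1, 1, 1, 1, 1, 1, 1) = 10
—
[conc_ppm_avg: conc_ppm > 498]
sample_id=8: ✗
sample_id=9: ✓ → 25
sample_id=10: ✓ → 96
sample_id=11: ✓ → 88
sample_id=12: ✗
sample_id=13: ✓ → 168
sample_id=14: ✗
sample_id=15: ✓ → 21
sample_id=16: ✗
sample_id=17: ✗
sample_id=18: ✓ → 170
conc_ppm_avg = (25 + 96 + 88 + 168 + 21 + 170) / 6 = 94.6666666667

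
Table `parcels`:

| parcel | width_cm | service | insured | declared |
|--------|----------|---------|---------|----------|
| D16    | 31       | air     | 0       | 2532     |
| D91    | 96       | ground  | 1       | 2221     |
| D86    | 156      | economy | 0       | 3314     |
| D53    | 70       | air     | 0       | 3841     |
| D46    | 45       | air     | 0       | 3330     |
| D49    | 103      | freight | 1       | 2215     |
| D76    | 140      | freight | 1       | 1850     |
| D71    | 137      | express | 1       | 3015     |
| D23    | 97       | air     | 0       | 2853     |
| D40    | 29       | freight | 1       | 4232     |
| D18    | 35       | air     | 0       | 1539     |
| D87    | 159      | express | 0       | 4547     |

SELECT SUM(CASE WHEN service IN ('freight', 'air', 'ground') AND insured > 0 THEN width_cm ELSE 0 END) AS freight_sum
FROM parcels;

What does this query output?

parcel=D16: ✗
parcel=D91: ✓ → 96
parcel=D86: ✗
parcel=D53: ✗
parcel=D46: ✗
parcel=D49: ✓ → 103
parcel=D76: ✓ → 140
parcel=D71: ✗
parcel=D23: ✗
parcel=D40: ✓ → 29
parcel=D18: ✗
parcel=D87: ✗
freight_sum = 96 + 103 + 140 + 29 = 368

368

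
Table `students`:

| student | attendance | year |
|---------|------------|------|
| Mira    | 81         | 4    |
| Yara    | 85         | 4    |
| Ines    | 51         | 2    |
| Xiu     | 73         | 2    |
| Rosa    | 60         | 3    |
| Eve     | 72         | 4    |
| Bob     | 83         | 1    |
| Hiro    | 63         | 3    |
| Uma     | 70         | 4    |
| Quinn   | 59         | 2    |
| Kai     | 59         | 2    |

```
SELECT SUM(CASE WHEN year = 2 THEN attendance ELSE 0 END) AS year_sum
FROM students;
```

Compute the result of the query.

242

student=Mira: ✗
student=Yara: ✗
student=Ines: ✓ → 51
student=Xiu: ✓ → 73
student=Rosa: ✗
student=Eve: ✗
student=Bob: ✗
student=Hiro: ✗
student=Uma: ✗
student=Quinn: ✓ → 59
student=Kai: ✓ → 59
year_sum = 51 + 73 + 59 + 59 = 242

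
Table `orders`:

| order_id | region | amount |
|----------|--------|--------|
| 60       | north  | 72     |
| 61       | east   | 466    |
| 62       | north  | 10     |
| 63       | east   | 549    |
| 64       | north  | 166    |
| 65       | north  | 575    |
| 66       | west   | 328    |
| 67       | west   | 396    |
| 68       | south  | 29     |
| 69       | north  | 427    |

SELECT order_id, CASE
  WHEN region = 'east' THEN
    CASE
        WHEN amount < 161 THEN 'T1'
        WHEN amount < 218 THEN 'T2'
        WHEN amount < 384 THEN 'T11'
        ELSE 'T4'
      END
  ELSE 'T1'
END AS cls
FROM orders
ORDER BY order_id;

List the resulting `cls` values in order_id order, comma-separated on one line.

T1, T4, T1, T4, T1, T1, T1, T1, T1, T1

order_id=60: region='north' → outer ELSE → T1
order_id=61: region='east' → inner[ELSE] → T4
order_id=62: region='north' → outer ELSE → T1
order_id=63: region='east' → inner[ELSE] → T4
order_id=64: region='north' → outer ELSE → T1
order_id=65: region='north' → outer ELSE → T1
order_id=66: region='west' → outer ELSE → T1
order_id=67: region='west' → outer ELSE → T1
order_id=68: region='south' → outer ELSE → T1
order_id=69: region='north' → outer ELSE → T1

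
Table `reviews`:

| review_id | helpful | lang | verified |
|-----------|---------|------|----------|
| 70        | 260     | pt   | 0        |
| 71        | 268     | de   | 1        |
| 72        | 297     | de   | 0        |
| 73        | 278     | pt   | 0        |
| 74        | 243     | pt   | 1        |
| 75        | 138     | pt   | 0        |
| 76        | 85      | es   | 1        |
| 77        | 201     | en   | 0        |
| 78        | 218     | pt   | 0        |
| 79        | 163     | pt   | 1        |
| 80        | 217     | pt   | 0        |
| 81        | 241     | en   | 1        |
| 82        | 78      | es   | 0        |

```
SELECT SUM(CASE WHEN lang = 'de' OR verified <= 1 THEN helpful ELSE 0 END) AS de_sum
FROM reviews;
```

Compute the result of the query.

review_id=70: ✓ → 260
review_id=71: ✓ → 268
review_id=72: ✓ → 297
review_id=73: ✓ → 278
review_id=74: ✓ → 243
review_id=75: ✓ → 138
review_id=76: ✓ → 85
review_id=77: ✓ → 201
review_id=78: ✓ → 218
review_id=79: ✓ → 163
review_id=80: ✓ → 217
review_id=81: ✓ → 241
review_id=82: ✓ → 78
de_sum = 260 + 268 + 297 + 278 + 243 + 138 + 85 + 201 + 218 + 163 + 217 + 241 + 78 = 2687

2687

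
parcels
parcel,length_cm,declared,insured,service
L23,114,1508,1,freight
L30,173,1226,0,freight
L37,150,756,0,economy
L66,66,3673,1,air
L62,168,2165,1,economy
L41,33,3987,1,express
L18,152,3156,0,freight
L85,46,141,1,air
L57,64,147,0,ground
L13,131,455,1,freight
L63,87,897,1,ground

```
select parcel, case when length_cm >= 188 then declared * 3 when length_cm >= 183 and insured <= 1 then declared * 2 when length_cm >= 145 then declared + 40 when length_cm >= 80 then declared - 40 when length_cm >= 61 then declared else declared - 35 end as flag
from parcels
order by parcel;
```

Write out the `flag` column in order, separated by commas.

parcel=L13: length_cm >= 80 → 415
parcel=L18: length_cm >= 145 → 3196
parcel=L23: length_cm >= 80 → 1468
parcel=L30: length_cm >= 145 → 1266
parcel=L37: length_cm >= 145 → 796
parcel=L41: ELSE → 3952
parcel=L57: length_cm >= 61 → 147
parcel=L62: length_cm >= 145 → 2205
parcel=L63: length_cm >= 80 → 857
parcel=L66: length_cm >= 61 → 3673
parcel=L85: ELSE → 106

415, 3196, 1468, 1266, 796, 3952, 147, 2205, 857, 3673, 106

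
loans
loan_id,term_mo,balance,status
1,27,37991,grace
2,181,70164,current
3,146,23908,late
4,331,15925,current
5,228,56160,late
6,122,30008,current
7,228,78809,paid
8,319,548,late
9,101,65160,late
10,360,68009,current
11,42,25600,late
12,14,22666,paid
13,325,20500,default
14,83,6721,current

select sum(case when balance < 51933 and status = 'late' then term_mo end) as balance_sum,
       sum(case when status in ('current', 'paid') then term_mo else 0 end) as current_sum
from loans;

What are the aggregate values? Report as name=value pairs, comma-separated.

[balance_sum: balance < 51933 and status = 'late']
loan_id=1: ✗
loan_id=2: ✗
loan_id=3: ✓ → 146
loan_id=4: ✗
loan_id=5: ✗
loan_id=6: ✗
loan_id=7: ✗
loan_id=8: ✓ → 319
loan_id=9: ✗
loan_id=10: ✗
loan_id=11: ✓ → 42
loan_id=12: ✗
loan_id=13: ✗
loan_id=14: ✗
balance_sum = 146 + 319 + 42 = 507
—
[current_sum: status in ('current', 'paid')]
loan_id=1: ✗
loan_id=2: ✓ → 181
loan_id=3: ✗
loan_id=4: ✓ → 331
loan_id=5: ✗
loan_id=6: ✓ → 122
loan_id=7: ✓ → 228
loan_id=8: ✗
loan_id=9: ✗
loan_id=10: ✓ → 360
loan_id=11: ✗
loan_id=12: ✓ → 14
loan_id=13: ✗
loan_id=14: ✓ → 83
current_sum = 181 + 331 + 122 + 228 + 360 + 14 + 83 = 1319

balance_sum=507, current_sum=1319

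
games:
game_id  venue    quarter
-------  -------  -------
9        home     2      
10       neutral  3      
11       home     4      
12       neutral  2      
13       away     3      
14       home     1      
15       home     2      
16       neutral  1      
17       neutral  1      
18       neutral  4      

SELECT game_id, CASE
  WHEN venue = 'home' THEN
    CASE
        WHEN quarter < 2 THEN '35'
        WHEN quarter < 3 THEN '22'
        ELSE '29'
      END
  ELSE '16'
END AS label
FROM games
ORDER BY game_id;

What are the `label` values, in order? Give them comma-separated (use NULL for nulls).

22, 16, 29, 16, 16, 35, 22, 16, 16, 16

game_id=9: venue='home' → inner[quarter < 3] → 22
game_id=10: venue='neutral' → outer ELSE → 16
game_id=11: venue='home' → inner[ELSE] → 29
game_id=12: venue='neutral' → outer ELSE → 16
game_id=13: venue='away' → outer ELSE → 16
game_id=14: venue='home' → inner[quarter < 2] → 35
game_id=15: venue='home' → inner[quarter < 3] → 22
game_id=16: venue='neutral' → outer ELSE → 16
game_id=17: venue='neutral' → outer ELSE → 16
game_id=18: venue='neutral' → outer ELSE → 16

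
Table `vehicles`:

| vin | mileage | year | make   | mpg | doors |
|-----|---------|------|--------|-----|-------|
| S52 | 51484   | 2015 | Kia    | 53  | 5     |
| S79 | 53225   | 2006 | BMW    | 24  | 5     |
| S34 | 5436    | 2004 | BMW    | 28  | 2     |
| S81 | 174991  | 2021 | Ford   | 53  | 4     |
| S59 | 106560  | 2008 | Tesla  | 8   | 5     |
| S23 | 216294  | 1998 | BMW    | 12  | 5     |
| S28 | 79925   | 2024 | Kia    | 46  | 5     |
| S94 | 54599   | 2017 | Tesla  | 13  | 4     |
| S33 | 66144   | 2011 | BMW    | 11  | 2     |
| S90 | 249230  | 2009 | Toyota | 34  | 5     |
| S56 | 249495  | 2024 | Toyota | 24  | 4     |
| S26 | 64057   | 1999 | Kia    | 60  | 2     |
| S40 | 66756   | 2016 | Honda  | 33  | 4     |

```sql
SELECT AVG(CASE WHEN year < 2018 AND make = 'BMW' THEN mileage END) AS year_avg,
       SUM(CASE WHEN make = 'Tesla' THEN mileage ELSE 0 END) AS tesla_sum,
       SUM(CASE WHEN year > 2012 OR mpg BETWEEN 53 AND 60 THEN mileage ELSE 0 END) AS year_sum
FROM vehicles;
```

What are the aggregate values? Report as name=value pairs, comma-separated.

year_avg=85274.75, tesla_sum=161159, year_sum=741307

[year_avg: year < 2018 AND make = 'BMW']
vin=S52: ✗
vin=S79: ✓ → 53225
vin=S34: ✓ → 5436
vin=S81: ✗
vin=S59: ✗
vin=S23: ✓ → 216294
vin=S28: ✗
vin=S94: ✗
vin=S33: ✓ → 66144
vin=S90: ✗
vin=S56: ✗
vin=S26: ✗
vin=S40: ✗
year_avg = (53225 + 5436 + 216294 + 66144) / 4 = 85274.75
—
[tesla_sum: make = 'Tesla']
vin=S52: ✗
vin=S79: ✗
vin=S34: ✗
vin=S81: ✗
vin=S59: ✓ → 106560
vin=S23: ✗
vin=S28: ✗
vin=S94: ✓ → 54599
vin=S33: ✗
vin=S90: ✗
vin=S56: ✗
vin=S26: ✗
vin=S40: ✗
tesla_sum = 106560 + 54599 = 161159
—
[year_sum: year > 2012 OR mpg BETWEEN 53 AND 60]
vin=S52: ✓ → 51484
vin=S79: ✗
vin=S34: ✗
vin=S81: ✓ → 174991
vin=S59: ✗
vin=S23: ✗
vin=S28: ✓ → 79925
vin=S94: ✓ → 54599
vin=S33: ✗
vin=S90: ✗
vin=S56: ✓ → 249495
vin=S26: ✓ → 64057
vin=S40: ✓ → 66756
year_sum = 51484 + 174991 + 79925 + 54599 + 249495 + 64057 + 66756 = 741307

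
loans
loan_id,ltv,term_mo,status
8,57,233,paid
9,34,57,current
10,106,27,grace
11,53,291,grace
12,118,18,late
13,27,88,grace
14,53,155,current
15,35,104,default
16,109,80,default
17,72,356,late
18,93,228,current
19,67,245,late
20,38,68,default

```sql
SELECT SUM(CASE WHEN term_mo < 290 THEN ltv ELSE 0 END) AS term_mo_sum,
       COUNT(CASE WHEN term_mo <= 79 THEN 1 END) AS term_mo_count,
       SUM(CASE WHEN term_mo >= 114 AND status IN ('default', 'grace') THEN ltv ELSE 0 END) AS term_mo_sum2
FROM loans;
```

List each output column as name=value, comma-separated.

term_mo_sum=737, term_mo_count=4, term_mo_sum2=53

[term_mo_sum: term_mo < 290]
loan_id=8: ✓ → 57
loan_id=9: ✓ → 34
loan_id=10: ✓ → 106
loan_id=11: ✗
loan_id=12: ✓ → 118
loan_id=13: ✓ → 27
loan_id=14: ✓ → 53
loan_id=15: ✓ → 35
loan_id=16: ✓ → 109
loan_id=17: ✗
loan_id=18: ✓ → 93
loan_id=19: ✓ → 67
loan_id=20: ✓ → 38
term_mo_sum = 57 + 34 + 106 + 118 + 27 + 53 + 35 + 109 + 93 + 67 + 38 = 737
—
[term_mo_count: term_mo <= 79]
loan_id=8: ✗
loan_id=9: ✓ → 1
loan_id=10: ✓ → 1
loan_id=11: ✗
loan_id=12: ✓ → 1
loan_id=13: ✗
loan_id=14: ✗
loan_id=15: ✗
loan_id=16: ✗
loan_id=17: ✗
loan_id=18: ✗
loan_id=19: ✗
loan_id=20: ✓ → 1
term_mo_count = COUNT(1, 1, 1, 1) = 4
—
[term_mo_sum2: term_mo >= 114 AND status IN ('default', 'grace')]
loan_id=8: ✗
loan_id=9: ✗
loan_id=10: ✗
loan_id=11: ✓ → 53
loan_id=12: ✗
loan_id=13: ✗
loan_id=14: ✗
loan_id=15: ✗
loan_id=16: ✗
loan_id=17: ✗
loan_id=18: ✗
loan_id=19: ✗
loan_id=20: ✗
term_mo_sum2 = 53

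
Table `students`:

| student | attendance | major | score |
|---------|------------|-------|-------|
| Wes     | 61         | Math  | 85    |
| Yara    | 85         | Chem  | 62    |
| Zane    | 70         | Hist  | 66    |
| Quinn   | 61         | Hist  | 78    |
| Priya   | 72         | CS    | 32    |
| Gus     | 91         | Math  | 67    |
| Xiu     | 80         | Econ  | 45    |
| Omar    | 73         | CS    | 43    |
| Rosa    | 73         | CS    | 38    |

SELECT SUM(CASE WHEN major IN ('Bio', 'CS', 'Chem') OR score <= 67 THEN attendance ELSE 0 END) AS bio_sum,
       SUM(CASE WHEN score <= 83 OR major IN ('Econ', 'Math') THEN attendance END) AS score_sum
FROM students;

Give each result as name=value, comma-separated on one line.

bio_sum=544, score_sum=666

[bio_sum: major IN ('Bio', 'CS', 'Chem') OR score <= 67]
student=Wes: ✗
student=Yara: ✓ → 85
student=Zane: ✓ → 70
student=Quinn: ✗
student=Priya: ✓ → 72
student=Gus: ✓ → 91
student=Xiu: ✓ → 80
student=Omar: ✓ → 73
student=Rosa: ✓ → 73
bio_sum = 85 + 70 + 72 + 91 + 80 + 73 + 73 = 544
—
[score_sum: score <= 83 OR major IN ('Econ', 'Math')]
student=Wes: ✓ → 61
student=Yara: ✓ → 85
student=Zane: ✓ → 70
student=Quinn: ✓ → 61
student=Priya: ✓ → 72
student=Gus: ✓ → 91
student=Xiu: ✓ → 80
student=Omar: ✓ → 73
student=Rosa: ✓ → 73
score_sum = 61 + 85 + 70 + 61 + 72 + 91 + 80 + 73 + 73 = 666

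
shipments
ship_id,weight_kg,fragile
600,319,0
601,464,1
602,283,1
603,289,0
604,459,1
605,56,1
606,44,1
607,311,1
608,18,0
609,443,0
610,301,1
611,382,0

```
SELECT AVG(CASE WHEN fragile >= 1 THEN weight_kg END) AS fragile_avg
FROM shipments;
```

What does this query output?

ship_id=600: ✗
ship_id=601: ✓ → 464
ship_id=602: ✓ → 283
ship_id=603: ✗
ship_id=604: ✓ → 459
ship_id=605: ✓ → 56
ship_id=606: ✓ → 44
ship_id=607: ✓ → 311
ship_id=608: ✗
ship_id=609: ✗
ship_id=610: ✓ → 301
ship_id=611: ✗
fragile_avg = (464 + 283 + 459 + 56 + 44 + 311 + 301) / 7 = 274

274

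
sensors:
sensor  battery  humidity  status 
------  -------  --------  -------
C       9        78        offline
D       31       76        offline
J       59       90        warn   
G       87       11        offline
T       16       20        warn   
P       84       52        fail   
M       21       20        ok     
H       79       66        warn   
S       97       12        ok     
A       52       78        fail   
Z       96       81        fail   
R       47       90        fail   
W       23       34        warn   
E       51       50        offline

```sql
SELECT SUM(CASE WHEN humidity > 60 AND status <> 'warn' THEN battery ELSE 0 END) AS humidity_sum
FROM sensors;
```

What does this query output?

235

sensor=C: ✓ → 9
sensor=D: ✓ → 31
sensor=J: ✗
sensor=G: ✗
sensor=T: ✗
sensor=P: ✗
sensor=M: ✗
sensor=H: ✗
sensor=S: ✗
sensor=A: ✓ → 52
sensor=Z: ✓ → 96
sensor=R: ✓ → 47
sensor=W: ✗
sensor=E: ✗
humidity_sum = 9 + 31 + 52 + 96 + 47 = 235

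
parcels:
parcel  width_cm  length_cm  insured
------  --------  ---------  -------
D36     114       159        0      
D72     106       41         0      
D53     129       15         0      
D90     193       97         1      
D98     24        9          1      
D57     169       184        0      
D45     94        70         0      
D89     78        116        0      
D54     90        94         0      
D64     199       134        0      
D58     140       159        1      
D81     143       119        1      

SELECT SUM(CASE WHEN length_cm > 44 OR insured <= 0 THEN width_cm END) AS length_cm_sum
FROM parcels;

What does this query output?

1455

parcel=D36: ✓ → 114
parcel=D72: ✓ → 106
parcel=D53: ✓ → 129
parcel=D90: ✓ → 193
parcel=D98: ✗
parcel=D57: ✓ → 169
parcel=D45: ✓ → 94
parcel=D89: ✓ → 78
parcel=D54: ✓ → 90
parcel=D64: ✓ → 199
parcel=D58: ✓ → 140
parcel=D81: ✓ → 143
length_cm_sum = 114 + 106 + 129 + 193 + 169 + 94 + 78 + 90 + 199 + 140 + 143 = 1455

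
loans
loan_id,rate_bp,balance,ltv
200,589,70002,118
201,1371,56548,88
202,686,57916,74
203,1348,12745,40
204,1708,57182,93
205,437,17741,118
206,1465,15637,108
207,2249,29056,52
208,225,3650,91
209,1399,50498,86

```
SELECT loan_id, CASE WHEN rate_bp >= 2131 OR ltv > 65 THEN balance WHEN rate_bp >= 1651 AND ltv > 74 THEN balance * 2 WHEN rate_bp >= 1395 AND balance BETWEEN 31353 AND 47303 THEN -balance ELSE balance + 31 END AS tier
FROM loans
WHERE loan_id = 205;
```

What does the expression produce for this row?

loan_id = 205: rate_bp=437, balance=17741, ltv=118.
rate_bp >= 2131 OR ltv > 65 → true → 17741

17741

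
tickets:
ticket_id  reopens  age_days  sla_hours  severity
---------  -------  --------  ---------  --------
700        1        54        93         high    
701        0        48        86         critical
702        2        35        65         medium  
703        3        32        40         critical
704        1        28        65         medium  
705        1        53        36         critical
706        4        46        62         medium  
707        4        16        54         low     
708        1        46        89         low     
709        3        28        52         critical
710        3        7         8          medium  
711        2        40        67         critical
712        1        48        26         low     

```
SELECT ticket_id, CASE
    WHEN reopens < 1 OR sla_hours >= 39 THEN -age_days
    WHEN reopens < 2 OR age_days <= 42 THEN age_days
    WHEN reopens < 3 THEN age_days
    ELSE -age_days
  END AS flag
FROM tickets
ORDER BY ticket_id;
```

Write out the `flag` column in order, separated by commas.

ticket_id=700: reopens < 1 OR sla_hours >= 39 → -54
ticket_id=701: reopens < 1 OR sla_hours >= 39 → -48
ticket_id=702: reopens < 1 OR sla_hours >= 39 → -35
ticket_id=703: reopens < 1 OR sla_hours >= 39 → -32
ticket_id=704: reopens < 1 OR sla_hours >= 39 → -28
ticket_id=705: reopens < 2 OR age_days <= 42 → 53
ticket_id=706: reopens < 1 OR sla_hours >= 39 → -46
ticket_id=707: reopens < 1 OR sla_hours >= 39 → -16
ticket_id=708: reopens < 1 OR sla_hours >= 39 → -46
ticket_id=709: reopens < 1 OR sla_hours >= 39 → -28
ticket_id=710: reopens < 2 OR age_days <= 42 → 7
ticket_id=711: reopens < 1 OR sla_hours >= 39 → -40
ticket_id=712: reopens < 2 OR age_days <= 42 → 48

-54, -48, -35, -32, -28, 53, -46, -16, -46, -28, 7, -40, 48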